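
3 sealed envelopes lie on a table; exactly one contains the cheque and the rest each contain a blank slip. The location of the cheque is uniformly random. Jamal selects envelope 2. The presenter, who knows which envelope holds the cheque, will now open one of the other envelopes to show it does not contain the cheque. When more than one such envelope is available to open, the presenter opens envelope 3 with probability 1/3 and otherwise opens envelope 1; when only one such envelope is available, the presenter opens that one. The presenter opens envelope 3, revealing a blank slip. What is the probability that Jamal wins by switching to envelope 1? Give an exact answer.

Condition on the true location of the cheque.
If it is in envelope 1 (prior 1/3): only envelope 3 is available, probability 1; weight (1/3)·1 = 1/3.
If it is in envelope 2 (prior 1/3): envelope 3 is available, opened with probability 1/3; weight (1/3)·(1/3) = 1/9.
If it is in envelope 3 (prior 1/3): the presenter opened envelope 3, so this case is ruled out; weight (1/3)·0 = 0.
The weights sum to 4/9.
So P(the cheque in envelope 1 | the presenter opened envelope 3) = (1/3) / (4/9) = 3/4.

3/4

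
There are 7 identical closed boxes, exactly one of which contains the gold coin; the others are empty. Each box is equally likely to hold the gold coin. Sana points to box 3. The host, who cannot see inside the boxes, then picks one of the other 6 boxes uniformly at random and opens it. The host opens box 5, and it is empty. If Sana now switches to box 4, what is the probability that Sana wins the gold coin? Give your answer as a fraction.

Because the host chose which box to open without knowing where the gold coin is, the choice is independent of the prize location. Learning that box 5 does not hold the gold coin simply rules out that one location and leaves the remaining 6 boxes still equally likely by symmetry.
So P(the gold coin in box 4) = 1/6.

1/6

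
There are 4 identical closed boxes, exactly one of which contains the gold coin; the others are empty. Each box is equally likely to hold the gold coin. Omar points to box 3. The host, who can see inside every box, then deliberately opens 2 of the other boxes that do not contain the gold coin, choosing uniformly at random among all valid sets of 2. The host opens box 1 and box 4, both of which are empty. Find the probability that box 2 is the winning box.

3/4

Consider each possible location of the gold coin in turn.
If it is in either of boxes 1 and 4 (prior 1/4 each): that box was opened and seen not to hold the prize — ruled out; weight (1/4)·0 = 0 each.
If it is in box 2 (prior 1/4): the host has no choice, probability 1; weight (1/4)·1 = 1/4.
If it is in box 3 (prior 1/4): the host has 3 equally likely choices, so probability 1/3; weight (1/4)·(1/3) = 1/12.
The weights sum to 1/3.
So P(the gold coin in box 2 | the host opened box 1 and box 4) = (1/4) / (1/3) = 3/4.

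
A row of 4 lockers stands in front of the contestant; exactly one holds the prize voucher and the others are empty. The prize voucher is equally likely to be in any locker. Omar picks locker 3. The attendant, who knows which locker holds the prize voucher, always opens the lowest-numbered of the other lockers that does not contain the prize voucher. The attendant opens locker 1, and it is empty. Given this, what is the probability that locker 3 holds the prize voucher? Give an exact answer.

Apply Bayes' rule, conditioning on where the prize voucher actually is.
If it is in locker 1 (prior 1/4): the attendant opened locker 1, so this case is ruled out; weight (1/4)·0 = 0.
If it is in any of lockers 2, 3, and 4 (prior 1/4 each): locker 1 is the lowest-numbered option available, probability 1; weight (1/4)·1 = 1/4 each.
The weights sum to 3/4.
So P(the prize voucher in locker 3 | the attendant opened locker 1) = (1/4) / (3/4) = 1/3.

1/3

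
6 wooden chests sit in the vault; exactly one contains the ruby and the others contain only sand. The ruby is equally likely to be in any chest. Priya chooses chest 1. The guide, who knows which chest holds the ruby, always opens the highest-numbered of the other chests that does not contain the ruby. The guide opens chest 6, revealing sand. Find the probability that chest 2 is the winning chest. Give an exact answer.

1/5

Apply Bayes' rule, conditioning on where the ruby actually is.
If it is in any of chests 1, 2, 3, 4, and 5 (prior 1/6 each): chest 6 is the highest-numbered option available, probability 1; weight (1/6)·1 = 1/6 each.
If it is in chest 6 (prior 1/6): the guide opened chest 6, so this case is ruled out; weight (1/6)·0 = 0.
The weights sum to 5/6.
So P(the ruby in chest 2 | the guide opened chest 6) = (1/6) / (5/6) = 1/5.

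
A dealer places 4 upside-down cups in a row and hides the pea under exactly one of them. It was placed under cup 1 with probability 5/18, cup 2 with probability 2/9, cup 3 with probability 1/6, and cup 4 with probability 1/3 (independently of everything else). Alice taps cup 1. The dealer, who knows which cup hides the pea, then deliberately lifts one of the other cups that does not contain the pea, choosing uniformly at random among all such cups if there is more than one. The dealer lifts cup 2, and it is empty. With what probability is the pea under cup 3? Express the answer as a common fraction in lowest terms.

9/37

Consider each possible location of the pea in turn.
If it is under cup 1 (prior 5/18): the dealer has 3 equally likely choices, so probability 1/3; weight (5/18)·(1/3) = 5/54.
If it is under cup 2 (prior 2/9): the dealer opened cup 2, so this case is ruled out; weight (2/9)·0 = 0.
If it is under cup 3 (prior 1/6): the dealer has 2 equally likely choices, so probability 1/2; weight (1/6)·(1/2) = 1/12.
If it is under cup 4 (prior 1/3): the dealer has 2 equally likely choices, so probability 1/2; weight (1/3)·(1/2) = 1/6.
The weights sum to 37/108.
So P(the pea under cup 3 | the dealer opened cup 2) = (1/12) / (37/108) = 9/37.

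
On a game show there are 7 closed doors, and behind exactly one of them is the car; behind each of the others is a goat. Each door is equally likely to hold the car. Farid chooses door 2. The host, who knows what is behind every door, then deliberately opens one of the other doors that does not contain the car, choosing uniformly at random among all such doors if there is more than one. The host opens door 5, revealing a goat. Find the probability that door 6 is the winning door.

6/35

Consider each possible location of the car in turn.
If it is behind any of doors 1, 3, 4, 6, and 7 (prior 1/7 each): the host has 5 equally likely choices, so probability 1/5; weight (1/7)·(1/5) = 1/35 each.
If it is behind door 2 (prior 1/7): the host has 6 equally likely choices, so probability 1/6; weight (1/7)·(1/6) = 1/42.
If it is behind door 5 (prior 1/7): the host opened door 5, so this case is ruled out; weight (1/7)·0 = 0.
The weights sum to 1/6.
So P(the car behind door 6 | the host opened door 5) = (1/35) / (1/6) = 6/35.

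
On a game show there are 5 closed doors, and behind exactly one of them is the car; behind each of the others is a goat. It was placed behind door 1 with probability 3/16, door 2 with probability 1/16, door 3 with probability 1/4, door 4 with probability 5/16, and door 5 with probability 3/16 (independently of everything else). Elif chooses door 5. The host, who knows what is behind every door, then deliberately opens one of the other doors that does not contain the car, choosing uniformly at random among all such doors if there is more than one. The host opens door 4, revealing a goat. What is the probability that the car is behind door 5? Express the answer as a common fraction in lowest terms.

9/41

Condition on the true location of the car.
If it is behind door 1 (prior 3/16): the host has 3 equally likely choices, so probability 1/3; weight (3/16)·(1/3) = 1/16.
If it is behind door 2 (prior 1/16): the host has 3 equally likely choices, so probability 1/3; weight (1/16)·(1/3) = 1/48.
If it is behind door 3 (prior 1/4): the host has 3 equally likely choices, so probability 1/3; weight (1/4)·(1/3) = 1/12.
If it is behind door 4 (prior 5/16): the host opened door 4, so this case is ruled out; weight (5/16)·0 = 0.
If it is behind door 5 (prior 3/16): the host has 4 equally likely choices, so probability 1/4; weight (3/16)·(1/4) = 3/64.
The weights sum to 41/192.
So P(the car behind door 5 | the host opened door 4) = (3/64) / (41/192) = 9/41.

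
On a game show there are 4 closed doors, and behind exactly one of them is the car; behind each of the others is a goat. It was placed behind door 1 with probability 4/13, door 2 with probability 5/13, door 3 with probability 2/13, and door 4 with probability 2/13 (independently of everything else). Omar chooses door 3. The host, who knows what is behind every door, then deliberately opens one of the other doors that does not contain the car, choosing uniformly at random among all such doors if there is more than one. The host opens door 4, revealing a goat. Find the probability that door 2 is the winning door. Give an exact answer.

15/31

Consider each possible location of the car in turn.
If it is behind door 1 (prior 4/13): the host has 2 equally likely choices, so probability 1/2; weight (4/13)·(1/2) = 2/13.
If it is behind door 2 (prior 5/13): the host has 2 equally likely choices, so probability 1/2; weight (5/13)·(1/2) = 5/26.
If it is behind door 3 (prior 2/13): the host has 3 equally likely choices, so probability 1/3; weight (2/13)·(1/3) = 2/39.
If it is behind door 4 (prior 2/13): the host opened door 4, so this case is ruled out; weight (2/13)·0 = 0.
The weights sum to 31/78.
So P(the car behind door 2 | the host opened door 4) = (5/26) / (31/78) = 15/31.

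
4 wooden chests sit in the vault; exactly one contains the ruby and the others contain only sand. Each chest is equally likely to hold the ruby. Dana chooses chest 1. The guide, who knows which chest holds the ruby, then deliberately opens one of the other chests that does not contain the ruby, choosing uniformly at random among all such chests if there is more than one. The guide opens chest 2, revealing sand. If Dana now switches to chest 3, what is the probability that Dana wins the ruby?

3/8

Consider each possible location of the ruby in turn.
If it is in chest 1 (prior 1/4): the guide has 3 equally likely choices, so probability 1/3; weight (1/4)·(1/3) = 1/12.
If it is in chest 2 (prior 1/4): the guide opened chest 2, so this case is ruled out; weight (1/4)·0 = 0.
If it is in either of chests 3 and 4 (prior 1/4 each): the guide has 2 equally likely choices, so probability 1/2; weight (1/4)·(1/2) = 1/8 each.
The weights sum to 1/3.
So P(the ruby in chest 3 | the guide opened chest 2) = (1/8) / (1/3) = 3/8.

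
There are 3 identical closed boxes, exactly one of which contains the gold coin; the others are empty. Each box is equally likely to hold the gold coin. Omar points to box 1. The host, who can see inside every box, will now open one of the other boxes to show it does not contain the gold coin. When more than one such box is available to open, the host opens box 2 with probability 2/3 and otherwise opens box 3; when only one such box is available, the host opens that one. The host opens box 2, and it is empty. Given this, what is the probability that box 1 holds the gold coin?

Consider each possible location of the gold coin in turn.
If it is in box 1 (prior 1/3): box 2 is available, opened with probability 2/3; weight (1/3)·(2/3) = 2/9.
If it is in box 2 (prior 1/3): the host opened box 2, so this case is ruled out; weight (1/3)·0 = 0.
If it is in box 3 (prior 1/3): only box 2 is available, probability 1; weight (1/3)·1 = 1/3.
The weights sum to 5/9.
So P(the gold coin in box 1 | the host opened box 2) = (2/9) / (5/9) = 2/5.

2/5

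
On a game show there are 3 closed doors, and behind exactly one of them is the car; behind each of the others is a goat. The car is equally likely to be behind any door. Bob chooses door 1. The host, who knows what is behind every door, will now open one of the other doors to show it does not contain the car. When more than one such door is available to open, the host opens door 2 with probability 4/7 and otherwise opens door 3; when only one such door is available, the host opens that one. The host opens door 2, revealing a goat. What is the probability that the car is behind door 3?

Consider each possible location of the car in turn.
If it is behind door 1 (prior 1/3): door 2 is available, opened with probability 4/7; weight (1/3)·(4/7) = 4/21.
If it is behind door 2 (prior 1/3): the host opened door 2, so this case is ruled out; weight (1/3)·0 = 0.
If it is behind door 3 (prior 1/3): only door 2 is available, probability 1; weight (1/3)·1 = 1/3.
The weights sum to 11/21.
So P(the car behind door 3 | the host opened door 2) = (1/3) / (11/21) = 7/11.

7/11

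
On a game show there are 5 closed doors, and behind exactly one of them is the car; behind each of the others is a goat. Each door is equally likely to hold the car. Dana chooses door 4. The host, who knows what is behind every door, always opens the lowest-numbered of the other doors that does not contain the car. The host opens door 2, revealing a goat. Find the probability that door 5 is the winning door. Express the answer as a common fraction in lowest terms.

Consider each possible location of the car in turn.
If it is behind door 1 (prior 1/5): door 2 is the lowest-numbered option available, probability 1; weight (1/5)·1 = 1/5.
If it is behind door 2 (prior 1/5): the host opened door 2, so this case is ruled out; weight (1/5)·0 = 0.
If it is behind any of doors 3, 4, and 5 (prior 1/5 each): the host would have opened door 1 instead, probability 0; weight (1/5)·0 = 0 each.
The weights sum to 1/5.
So P(the car behind door 5 | the host opened door 2) = 0 / (1/5) = 0.

0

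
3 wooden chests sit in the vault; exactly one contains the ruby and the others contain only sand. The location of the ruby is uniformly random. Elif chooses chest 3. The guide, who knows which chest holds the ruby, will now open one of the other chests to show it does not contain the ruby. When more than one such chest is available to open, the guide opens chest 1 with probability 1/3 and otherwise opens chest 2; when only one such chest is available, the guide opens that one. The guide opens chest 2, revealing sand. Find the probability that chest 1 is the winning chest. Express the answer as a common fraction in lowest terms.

Consider each possible location of the ruby in turn.
If it is in chest 1 (prior 1/3): only chest 2 is available, probability 1; weight (1/3)·1 = 1/3.
If it is in chest 2 (prior 1/3): the guide opened chest 2, so this case is ruled out; weight (1/3)·0 = 0.
If it is in chest 3 (prior 1/3): chest 1 is available but not opened, probability 2/3; weight (1/3)·(2/3) = 2/9.
The weights sum to 5/9.
So P(the ruby in chest 1 | the guide opened chest 2) = (1/3) / (5/9) = 3/5.

3/5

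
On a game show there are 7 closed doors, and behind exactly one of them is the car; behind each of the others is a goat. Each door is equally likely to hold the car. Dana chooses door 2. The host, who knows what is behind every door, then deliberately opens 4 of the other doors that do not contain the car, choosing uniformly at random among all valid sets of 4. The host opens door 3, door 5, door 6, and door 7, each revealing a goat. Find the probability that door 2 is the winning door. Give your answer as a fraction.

Apply Bayes' rule, conditioning on where the car actually is.
If it is behind either of doors 1 and 4 (prior 1/7 each): the host has 5 equally likely choices, so probability 1/5; weight (1/7)·(1/5) = 1/35 each.
If it is behind door 2 (prior 1/7): the host has 15 equally likely choices, so probability 1/15; weight (1/7)·(1/15) = 1/105.
If it is behind any of doors 3, 5, 6, and 7 (prior 1/7 each): that door was opened and seen not to hold the prize — ruled out; weight (1/7)·0 = 0 each.
The weights sum to 1/15.
So P(the car behind door 2 | the host opened door 3, door 5, door 6, and door 7) = (1/105) / (1/15) = 1/7.

1/7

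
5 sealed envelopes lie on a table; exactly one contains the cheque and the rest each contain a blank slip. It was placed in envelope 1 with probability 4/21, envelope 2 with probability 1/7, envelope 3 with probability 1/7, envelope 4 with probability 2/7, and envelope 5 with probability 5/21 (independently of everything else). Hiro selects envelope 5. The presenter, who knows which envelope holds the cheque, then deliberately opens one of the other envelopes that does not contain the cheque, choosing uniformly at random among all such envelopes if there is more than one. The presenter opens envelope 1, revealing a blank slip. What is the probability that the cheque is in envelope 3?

4/21

Condition on the true location of the cheque.
If it is in envelope 1 (prior 4/21): the presenter opened envelope 1, so this case is ruled out; weight (4/21)·0 = 0.
If it is in either of envelopes 2 and 3 (prior 1/7 each): the presenter has 3 equally likely choices, so probability 1/3; weight (1/7)·(1/3) = 1/21 each.
If it is in envelope 4 (prior 2/7): the presenter has 3 equally likely choices, so probability 1/3; weight (2/7)·(1/3) = 2/21.
If it is in envelope 5 (prior 5/21): the presenter has 4 equally likely choices, so probability 1/4; weight (5/21)·(1/4) = 5/84.
The weights sum to 1/4.
So P(the cheque in envelope 3 | the presenter opened envelope 1) = (1/21) / (1/4) = 4/21.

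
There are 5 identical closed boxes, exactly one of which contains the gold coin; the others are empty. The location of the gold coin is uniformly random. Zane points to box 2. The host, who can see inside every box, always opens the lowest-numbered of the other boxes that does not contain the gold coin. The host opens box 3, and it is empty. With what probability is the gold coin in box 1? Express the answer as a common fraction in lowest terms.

1

Apply Bayes' rule, conditioning on where the gold coin actually is.
If it is in box 1 (prior 1/5): box 3 is the lowest-numbered option available, probability 1; weight (1/5)·1 = 1/5.
If it is in any of boxes 2, 4, and 5 (prior 1/5 each): the host would have opened box 1 instead, probability 0; weight (1/5)·0 = 0 each.
If it is in box 3 (prior 1/5): the host opened box 3, so this case is ruled out; weight (1/5)·0 = 0.
The weights sum to 1/5.
So P(the gold coin in box 1 | the host opened box 3) = (1/5) / (1/5) = 1.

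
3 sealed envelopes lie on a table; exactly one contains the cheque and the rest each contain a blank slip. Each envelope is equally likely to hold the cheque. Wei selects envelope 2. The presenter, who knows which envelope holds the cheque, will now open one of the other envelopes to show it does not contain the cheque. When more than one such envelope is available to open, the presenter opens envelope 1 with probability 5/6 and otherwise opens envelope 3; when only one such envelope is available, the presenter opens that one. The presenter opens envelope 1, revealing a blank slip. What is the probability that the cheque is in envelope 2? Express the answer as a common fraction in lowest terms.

5/11

Condition on the true location of the cheque.
If it is in envelope 1 (prior 1/3): the presenter opened envelope 1, so this case is ruled out; weight (1/3)·0 = 0.
If it is in envelope 2 (prior 1/3): envelope 1 is available, opened with probability 5/6; weight (1/3)·(5/6) = 5/18.
If it is in envelope 3 (prior 1/3): only envelope 1 is available, probability 1; weight (1/3)·1 = 1/3.
The weights sum to 11/18.
So P(the cheque in envelope 2 | the presenter opened envelope 1) = (5/18) / (11/18) = 5/11.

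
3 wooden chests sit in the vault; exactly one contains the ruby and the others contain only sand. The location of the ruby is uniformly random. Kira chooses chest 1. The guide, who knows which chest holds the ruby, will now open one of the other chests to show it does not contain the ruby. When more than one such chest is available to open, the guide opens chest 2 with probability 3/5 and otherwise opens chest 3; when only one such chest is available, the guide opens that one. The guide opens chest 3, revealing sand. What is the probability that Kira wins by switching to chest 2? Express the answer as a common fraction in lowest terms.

5/7

Apply Bayes' rule, conditioning on where the ruby actually is.
If it is in chest 1 (prior 1/3): chest 2 is available but not opened, probability 2/5; weight (1/3)·(2/5) = 2/15.
If it is in chest 2 (prior 1/3): only chest 3 is available, probability 1; weight (1/3)·1 = 1/3.
If it is in chest 3 (prior 1/3): the guide opened chest 3, so this case is ruled out; weight (1/3)·0 = 0.
The weights sum to 7/15.
So P(the ruby in chest 2 | the guide opened chest 3) = (1/3) / (7/15) = 5/7.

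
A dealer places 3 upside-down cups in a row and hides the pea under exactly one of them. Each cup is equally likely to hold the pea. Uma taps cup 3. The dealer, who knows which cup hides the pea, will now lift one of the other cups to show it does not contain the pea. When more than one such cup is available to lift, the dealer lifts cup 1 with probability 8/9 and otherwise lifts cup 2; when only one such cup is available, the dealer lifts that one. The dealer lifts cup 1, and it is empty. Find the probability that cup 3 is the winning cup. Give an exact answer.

Condition on the true location of the pea.
If it is under cup 1 (prior 1/3): the dealer opened cup 1, so this case is ruled out; weight (1/3)·0 = 0.
If it is under cup 2 (prior 1/3): only cup 1 is available, probability 1; weight (1/3)·1 = 1/3.
If it is under cup 3 (prior 1/3): cup 1 is available, opened with probability 8/9; weight (1/3)·(8/9) = 8/27.
The weights sum to 17/27.
So P(the pea under cup 3 | the dealer opened cup 1) = (8/27) / (17/27) = 8/17.

8/17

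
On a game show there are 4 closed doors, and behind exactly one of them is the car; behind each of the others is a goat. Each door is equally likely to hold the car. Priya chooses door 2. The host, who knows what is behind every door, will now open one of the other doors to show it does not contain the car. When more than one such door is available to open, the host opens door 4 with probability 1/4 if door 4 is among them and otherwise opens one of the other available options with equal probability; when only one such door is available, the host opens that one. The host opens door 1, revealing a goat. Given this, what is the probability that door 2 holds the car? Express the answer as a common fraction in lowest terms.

3/13

Consider each possible location of the car in turn.
If it is behind door 1 (prior 1/4): the host opened door 1, so this case is ruled out; weight (1/4)·0 = 0.
If it is behind door 2 (prior 1/4): door 4 is available but not opened; door 1 gets probability (1 − 1/4)/2 = 3/8; weight (1/4)·(3/8) = 3/32.
If it is behind door 3 (prior 1/4): door 4 is available but not opened, probability 3/4; weight (1/4)·(3/4) = 3/16.
If it is behind door 4 (prior 1/4): door 4 holds the prize so is unavailable; the host chooses uniformly among the 2 others, probability 1/2; weight (1/4)·(1/2) = 1/8.
The weights sum to 13/32.
So P(the car behind door 2 | the host opened door 1) = (3/32) / (13/32) = 3/13.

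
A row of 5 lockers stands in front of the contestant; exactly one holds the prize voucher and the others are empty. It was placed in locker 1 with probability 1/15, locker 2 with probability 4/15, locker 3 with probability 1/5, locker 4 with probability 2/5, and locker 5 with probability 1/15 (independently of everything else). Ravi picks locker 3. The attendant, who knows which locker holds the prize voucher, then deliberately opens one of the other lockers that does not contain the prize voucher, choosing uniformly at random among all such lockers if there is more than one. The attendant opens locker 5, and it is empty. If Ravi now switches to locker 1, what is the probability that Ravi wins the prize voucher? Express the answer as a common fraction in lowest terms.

4/53

Apply Bayes' rule, conditioning on where the prize voucher actually is.
If it is in locker 1 (prior 1/15): the attendant has 3 equally likely choices, so probability 1/3; weight (1/15)·(1/3) = 1/45.
If it is in locker 2 (prior 4/15): the attendant has 3 equally likely choices, so probability 1/3; weight (4/15)·(1/3) = 4/45.
If it is in locker 3 (prior 1/5): the attendant has 4 equally likely choices, so probability 1/4; weight (1/5)·(1/4) = 1/20.
If it is in locker 4 (prior 2/5): the attendant has 3 equally likely choices, so probability 1/3; weight (2/5)·(1/3) = 2/15.
If it is in locker 5 (prior 1/15): the attendant opened locker 5, so this case is ruled out; weight (1/15)·0 = 0.
The weights sum to 53/180.
So P(the prize voucher in locker 1 | the attendant opened locker 5) = (1/45) / (53/180) = 4/53.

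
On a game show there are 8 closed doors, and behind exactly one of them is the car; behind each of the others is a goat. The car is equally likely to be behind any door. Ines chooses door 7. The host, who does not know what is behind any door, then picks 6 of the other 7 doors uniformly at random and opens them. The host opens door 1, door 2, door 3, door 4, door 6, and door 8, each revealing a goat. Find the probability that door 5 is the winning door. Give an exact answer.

Because the host chose which doors to open without knowing where the car is, the choice is independent of the prize location. Learning that none of the 6 opened doors holds the car simply rules out those 6 locations and leaves the remaining 2 doors still equally likely by symmetry.
So P(the car behind door 5) = 1/2.

1/2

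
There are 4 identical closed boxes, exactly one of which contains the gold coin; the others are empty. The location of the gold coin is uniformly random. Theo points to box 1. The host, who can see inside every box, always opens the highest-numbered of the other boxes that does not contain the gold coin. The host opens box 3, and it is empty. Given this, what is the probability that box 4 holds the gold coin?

1

Consider each possible location of the gold coin in turn.
If it is in either of boxes 1 and 2 (prior 1/4 each): the host would have opened box 4 instead, probability 0; weight (1/4)·0 = 0 each.
If it is in box 3 (prior 1/4): the host opened box 3, so this case is ruled out; weight (1/4)·0 = 0.
If it is in box 4 (prior 1/4): box 3 is the highest-numbered option available, probability 1; weight (1/4)·1 = 1/4.
The weights sum to 1/4.
So P(the gold coin in box 4 | the host opened box 3) = (1/4) / (1/4) = 1.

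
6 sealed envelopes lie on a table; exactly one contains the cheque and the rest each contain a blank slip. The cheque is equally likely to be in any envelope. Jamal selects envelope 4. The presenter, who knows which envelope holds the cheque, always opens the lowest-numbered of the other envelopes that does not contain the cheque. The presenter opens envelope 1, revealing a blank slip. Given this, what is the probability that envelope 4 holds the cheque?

Apply Bayes' rule, conditioning on where the cheque actually is.
If it is in envelope 1 (prior 1/6): the presenter opened envelope 1, so this case is ruled out; weight (1/6)·0 = 0.
If it is in any of envelopes 2, 3, 4, 5, and 6 (prior 1/6 each): envelope 1 is the lowest-numbered option available, probability 1; weight (1/6)·1 = 1/6 each.
The weights sum to 5/6.
So P(the cheque in envelope 4 | the presenter opened envelope 1) = (1/6) / (5/6) = 1/5.

1/5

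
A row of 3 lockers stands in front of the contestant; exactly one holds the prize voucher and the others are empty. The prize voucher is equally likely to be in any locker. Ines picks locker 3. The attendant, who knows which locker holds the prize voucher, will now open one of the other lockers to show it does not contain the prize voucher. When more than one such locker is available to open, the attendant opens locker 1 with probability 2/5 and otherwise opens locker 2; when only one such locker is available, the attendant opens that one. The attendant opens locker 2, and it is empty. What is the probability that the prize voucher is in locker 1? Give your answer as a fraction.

Consider each possible location of the prize voucher in turn.
If it is in locker 1 (prior 1/3): only locker 2 is available, probability 1; weight (1/3)·1 = 1/3.
If it is in locker 2 (prior 1/3): the attendant opened locker 2, so this case is ruled out; weight (1/3)·0 = 0.
If it is in locker 3 (prior 1/3): locker 1 is available but not opened, probability 3/5; weight (1/3)·(3/5) = 1/5.
The weights sum to 8/15.
So P(the prize voucher in locker 1 | the attendant opened locker 2) = (1/3) / (8/15) = 5/8.

5/8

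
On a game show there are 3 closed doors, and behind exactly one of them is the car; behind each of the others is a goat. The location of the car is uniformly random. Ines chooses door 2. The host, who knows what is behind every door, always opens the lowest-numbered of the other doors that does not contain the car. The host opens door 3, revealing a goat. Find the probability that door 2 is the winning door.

0

Consider each possible location of the car in turn.
If it is behind door 1 (prior 1/3): door 3 is the lowest-numbered option available, probability 1; weight (1/3)·1 = 1/3.
If it is behind door 2 (prior 1/3): the host would have opened door 1 instead, probability 0; weight (1/3)·0 = 0.
If it is behind door 3 (prior 1/3): the host opened door 3, so this case is ruled out; weight (1/3)·0 = 0.
The weights sum to 1/3.
So P(the car behind door 2 | the host opened door 3) = 0 / (1/3) = 0.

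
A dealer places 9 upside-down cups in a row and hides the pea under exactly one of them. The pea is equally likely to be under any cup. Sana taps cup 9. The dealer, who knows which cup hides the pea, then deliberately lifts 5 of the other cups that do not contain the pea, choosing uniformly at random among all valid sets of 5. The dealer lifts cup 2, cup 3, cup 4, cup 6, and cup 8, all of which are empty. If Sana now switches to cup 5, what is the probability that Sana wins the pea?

8/27

Condition on the true location of the pea.
If it is under any of cups 1, 5, and 7 (prior 1/9 each): the dealer has 21 equally likely choices, so probability 1/21; weight (1/9)·(1/21) = 1/189 each.
If it is under any of cups 2, 3, 4, 6, and 8 (prior 1/9 each): that cup was opened and seen not to hold the prize — ruled out; weight (1/9)·0 = 0 each.
If it is under cup 9 (prior 1/9): the dealer has 56 equally likely choices, so probability 1/56; weight (1/9)·(1/56) = 1/504.
The weights sum to 1/56.
So P(the pea under cup 5 | the dealer opened cup 2, cup 3, cup 4, cup 6, and cup 8) = (1/189) / (1/56) = 8/27.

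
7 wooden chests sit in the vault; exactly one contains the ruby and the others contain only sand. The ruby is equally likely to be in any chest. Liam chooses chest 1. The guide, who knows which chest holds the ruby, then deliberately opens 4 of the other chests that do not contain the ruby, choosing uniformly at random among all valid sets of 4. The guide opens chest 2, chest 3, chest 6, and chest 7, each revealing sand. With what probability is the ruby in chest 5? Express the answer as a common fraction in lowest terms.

3/7

Apply Bayes' rule, conditioning on where the ruby actually is.
If it is in chest 1 (prior 1/7): the guide has 15 equally likely choices, so probability 1/15; weight (1/7)·(1/15) = 1/105.
If it is in any of chests 2, 3, 6, and 7 (prior 1/7 each): that chest was opened and seen not to hold the prize — ruled out; weight (1/7)·0 = 0 each.
If it is in either of chests 4 and 5 (prior 1/7 each): the guide has 5 equally likely choices, so probability 1/5; weight (1/7)·(1/5) = 1/35 each.
The weights sum to 1/15.
So P(the ruby in chest 5 | the guide opened chest 2, chest 3, chest 6, and chest 7) = (1/35) / (1/15) = 3/7.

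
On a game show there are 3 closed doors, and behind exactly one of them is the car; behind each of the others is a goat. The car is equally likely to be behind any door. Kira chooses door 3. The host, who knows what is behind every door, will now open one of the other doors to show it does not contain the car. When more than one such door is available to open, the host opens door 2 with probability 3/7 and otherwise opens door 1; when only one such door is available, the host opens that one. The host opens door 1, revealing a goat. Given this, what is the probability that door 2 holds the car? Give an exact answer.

Condition on the true location of the car.
If it is behind door 1 (prior 1/3): the host opened door 1, so this case is ruled out; weight (1/3)·0 = 0.
If it is behind door 2 (prior 1/3): only door 1 is available, probability 1; weight (1/3)·1 = 1/3.
If it is behind door 3 (prior 1/3): door 2 is available but not opened, probability 4/7; weight (1/3)·(4/7) = 4/21.
The weights sum to 11/21.
So P(the car behind door 2 | the host opened door 1) = (1/3) / (11/21) = 7/11.

7/11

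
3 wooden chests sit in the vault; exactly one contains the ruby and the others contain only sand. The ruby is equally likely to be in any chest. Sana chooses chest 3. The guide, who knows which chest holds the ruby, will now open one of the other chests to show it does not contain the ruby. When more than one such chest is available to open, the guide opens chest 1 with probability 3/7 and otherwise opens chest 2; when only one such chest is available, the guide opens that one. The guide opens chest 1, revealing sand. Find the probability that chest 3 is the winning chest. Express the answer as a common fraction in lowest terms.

3/10

Condition on the true location of the ruby.
If it is in chest 1 (prior 1/3): the guide opened chest 1, so this case is ruled out; weight (1/3)·0 = 0.
If it is in chest 2 (prior 1/3): only chest 1 is available, probability 1; weight (1/3)·1 = 1/3.
If it is in chest 3 (prior 1/3): chest 1 is available, opened with probability 3/7; weight (1/3)·(3/7) = 1/7.
The weights sum to 10/21.
So P(the ruby in chest 3 | the guide opened chest 1) = (1/7) / (10/21) = 3/10.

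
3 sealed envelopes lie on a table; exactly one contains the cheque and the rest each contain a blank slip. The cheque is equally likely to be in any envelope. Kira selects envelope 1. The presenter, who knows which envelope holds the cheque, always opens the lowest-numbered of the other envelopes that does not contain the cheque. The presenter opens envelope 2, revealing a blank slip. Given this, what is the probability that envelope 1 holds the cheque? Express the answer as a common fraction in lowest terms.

1/2

Apply Bayes' rule, conditioning on where the cheque actually is.
If it is in either of envelopes 1 and 3 (prior 1/3 each): envelope 2 is the lowest-numbered option available, probability 1; weight (1/3)·1 = 1/3 each.
If it is in envelope 2 (prior 1/3): the presenter opened envelope 2, so this case is ruled out; weight (1/3)·0 = 0.
The weights sum to 2/3.
So P(the cheque in envelope 1 | the presenter opened envelope 2) = (1/3) / (2/3) = 1/2.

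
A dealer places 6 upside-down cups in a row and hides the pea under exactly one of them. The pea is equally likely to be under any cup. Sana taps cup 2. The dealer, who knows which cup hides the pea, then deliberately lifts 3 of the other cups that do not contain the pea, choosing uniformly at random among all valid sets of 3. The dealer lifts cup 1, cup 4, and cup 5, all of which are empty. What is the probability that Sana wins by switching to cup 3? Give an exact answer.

Condition on the true location of the pea.
If it is under any of cups 1, 4, and 5 (prior 1/6 each): that cup was opened and seen not to hold the prize — ruled out; weight (1/6)·0 = 0 each.
If it is under cup 2 (prior 1/6): the dealer has 10 equally likely choices, so probability 1/10; weight (1/6)·(1/10) = 1/60.
If it is under either of cups 3 and 6 (prior 1/6 each): the dealer has 4 equally likely choices, so probability 1/4; weight (1/6)·(1/4) = 1/24 each.
The weights sum to 1/10.
So P(the pea under cup 3 | the dealer opened cup 1, cup 4, and cup 5) = (1/24) / (1/10) = 5/12.

5/12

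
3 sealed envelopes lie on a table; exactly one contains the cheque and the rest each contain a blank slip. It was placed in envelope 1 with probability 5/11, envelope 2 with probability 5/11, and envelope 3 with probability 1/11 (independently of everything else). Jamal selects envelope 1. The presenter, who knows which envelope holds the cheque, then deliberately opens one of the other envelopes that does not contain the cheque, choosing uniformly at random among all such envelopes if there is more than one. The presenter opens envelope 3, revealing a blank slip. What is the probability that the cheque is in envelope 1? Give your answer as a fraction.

Apply Bayes' rule, conditioning on where the cheque actually is.
If it is in envelope 1 (prior 5/11): the presenter has 2 equally likely choices, so probability 1/2; weight (5/11)·(1/2) = 5/22.
If it is in envelope 2 (prior 5/11): the presenter has no choice, probability 1; weight (5/11)·1 = 5/11.
If it is in envelope 3 (prior 1/11): the presenter opened envelope 3, so this case is ruled out; weight (1/11)·0 = 0.
The weights sum to 15/22.
So P(the cheque in envelope 1 | the presenter opened envelope 3) = (5/22) / (15/22) = 1/3.

1/3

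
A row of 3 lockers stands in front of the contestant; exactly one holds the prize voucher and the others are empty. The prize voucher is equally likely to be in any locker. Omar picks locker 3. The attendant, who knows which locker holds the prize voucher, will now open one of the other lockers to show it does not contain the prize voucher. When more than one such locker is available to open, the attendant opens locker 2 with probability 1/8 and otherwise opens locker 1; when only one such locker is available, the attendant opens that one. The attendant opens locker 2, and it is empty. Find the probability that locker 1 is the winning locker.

Apply Bayes' rule, conditioning on where the prize voucher actually is.
If it is in locker 1 (prior 1/3): only locker 2 is available, probability 1; weight (1/3)·1 = 1/3.
If it is in locker 2 (prior 1/3): the attendant opened locker 2, so this case is ruled out; weight (1/3)·0 = 0.
If it is in locker 3 (prior 1/3): locker 2 is available, opened with probability 1/8; weight (1/3)·(1/8) = 1/24.
The weights sum to 3/8.
So P(the prize voucher in locker 1 | the attendant opened locker 2) = (1/3) / (3/8) = 8/9.

8/9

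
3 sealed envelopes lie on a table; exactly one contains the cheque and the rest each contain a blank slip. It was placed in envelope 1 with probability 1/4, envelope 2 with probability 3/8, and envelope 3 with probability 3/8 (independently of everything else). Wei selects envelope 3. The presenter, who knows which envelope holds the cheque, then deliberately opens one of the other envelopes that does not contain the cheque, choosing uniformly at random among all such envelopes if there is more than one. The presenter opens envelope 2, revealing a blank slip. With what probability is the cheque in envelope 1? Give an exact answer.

4/7

Condition on the true location of the cheque.
If it is in envelope 1 (prior 1/4): the presenter has no choice, probability 1; weight (1/4)·1 = 1/4.
If it is in envelope 2 (prior 3/8): the presenter opened envelope 2, so this case is ruled out; weight (3/8)·0 = 0.
If it is in envelope 3 (prior 3/8): the presenter has 2 equally likely choices, so probability 1/2; weight (3/8)·(1/2) = 3/16.
The weights sum to 7/16.
So P(the cheque in envelope 1 | the presenter opened envelope 2) = (1/4) / (7/16) = 4/7.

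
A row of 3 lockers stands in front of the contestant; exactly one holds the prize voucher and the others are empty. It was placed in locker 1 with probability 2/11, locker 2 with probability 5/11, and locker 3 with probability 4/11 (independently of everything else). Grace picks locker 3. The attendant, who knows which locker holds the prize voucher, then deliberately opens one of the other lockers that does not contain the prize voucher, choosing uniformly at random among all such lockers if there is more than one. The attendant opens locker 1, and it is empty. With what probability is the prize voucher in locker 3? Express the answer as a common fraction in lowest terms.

Consider each possible location of the prize voucher in turn.
If it is in locker 1 (prior 2/11): the attendant opened locker 1, so this case is ruled out; weight (2/11)·0 = 0.
If it is in locker 2 (prior 5/11): the attendant has no choice, probability 1; weight (5/11)·1 = 5/11.
If it is in locker 3 (prior 4/11): the attendant has 2 equally likely choices, so probability 1/2; weight (4/11)·(1/2) = 2/11.
The weights sum to 7/11.
So P(the prize voucher in locker 3 | the attendant opened locker 1) = (2/11) / (7/11) = 2/7.

2/7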